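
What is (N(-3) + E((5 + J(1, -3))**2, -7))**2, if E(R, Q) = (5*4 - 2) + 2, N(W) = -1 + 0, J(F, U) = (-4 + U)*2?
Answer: 361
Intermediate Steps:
J(F, U) = -8 + 2*U
N(W) = -1
E(R, Q) = 20 (E(R, Q) = (20 - 2) + 2 = 18 + 2 = 20)
(N(-3) + E((5 + J(1, -3))**2, -7))**2 = (-1 + 20)**2 = 19**2 = 361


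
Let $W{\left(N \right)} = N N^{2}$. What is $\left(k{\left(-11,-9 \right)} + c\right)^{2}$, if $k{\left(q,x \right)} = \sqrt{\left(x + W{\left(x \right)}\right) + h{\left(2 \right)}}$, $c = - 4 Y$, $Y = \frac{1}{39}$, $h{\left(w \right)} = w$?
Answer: $- \frac{1119440}{1521} - \frac{32 i \sqrt{46}}{39} \approx -735.99 - 5.565 i$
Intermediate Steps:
$W{\left(N \right)} = N^{3}$
$Y = \frac{1}{39} \approx 0.025641$
$c = - \frac{4}{39}$ ($c = \left(-4\right) \frac{1}{39} = - \frac{4}{39} \approx -0.10256$)
$k{\left(q,x \right)} = \sqrt{2 + x + x^{3}}$ ($k{\left(q,x \right)} = \sqrt{\left(x + x^{3}\right) + 2} = \sqrt{2 + x + x^{3}}$)
$\left(k{\left(-11,-9 \right)} + c\right)^{2} = \left(\sqrt{2 - 9 + \left(-9\right)^{3}} - \frac{4}{39}\right)^{2} = \left(\sqrt{2 - 9 - 729} - \frac{4}{39}\right)^{2} = \left(\sqrt{-736} - \frac{4}{39}\right)^{2} = \left(4 i \sqrt{46} - \frac{4}{39}\right)^{2} = \left(- \frac{4}{39} + 4 i \sqrt{46}\right)^{2}$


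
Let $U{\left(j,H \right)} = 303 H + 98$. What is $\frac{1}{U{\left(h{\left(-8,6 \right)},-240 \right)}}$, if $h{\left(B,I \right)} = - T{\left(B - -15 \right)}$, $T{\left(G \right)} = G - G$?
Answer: $- \frac{1}{72622} \approx -1.377 \cdot 10^{-5}$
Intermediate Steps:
$T{\left(G \right)} = 0$
$h{\left(B,I \right)} = 0$ ($h{\left(B,I \right)} = \left(-1\right) 0 = 0$)
$U{\left(j,H \right)} = 98 + 303 H$
$\frac{1}{U{\left(h{\left(-8,6 \right)},-240 \right)}} = \frac{1}{98 + 303 \left(-240\right)} = \frac{1}{98 - 72720} = \frac{1}{-72622} = - \frac{1}{72622}$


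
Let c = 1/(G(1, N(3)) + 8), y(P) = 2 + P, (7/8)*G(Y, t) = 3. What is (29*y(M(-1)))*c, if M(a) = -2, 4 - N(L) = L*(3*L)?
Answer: 0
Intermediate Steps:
N(L) = 4 - 3*L² (N(L) = 4 - L*3*L = 4 - 3*L²)
G(Y, t) = 24/7 (G(Y, t) = (8/7)*3 = 24/7)
c = 7/80 (c = 1/(24/7 + 8) = 1/(80/7) = 7/80 ≈ 0.087500)
(29*y(M(-1)))*c = (29*(2 - 2))*(7/80) = (29*0)*(7/80) = 0*(7/80) = 0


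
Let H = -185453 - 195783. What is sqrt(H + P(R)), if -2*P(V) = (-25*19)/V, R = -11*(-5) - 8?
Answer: 7*I*sqrt(68746054)/94 ≈ 617.44*I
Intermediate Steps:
R = 47 (R = 55 - 8 = 47)
P(V) = 475/(2*V) (P(V) = -(-25*19)/(2*V) = -(-475)/(2*V) = 475/(2*V))
H = -381236
sqrt(H + P(R)) = sqrt(-381236 + (475/2)/47) = sqrt(-381236 + (475/2)*(1/47)) = sqrt(-381236 + 475/94) = sqrt(-35835709/94) = 7*I*sqrt(68746054)/94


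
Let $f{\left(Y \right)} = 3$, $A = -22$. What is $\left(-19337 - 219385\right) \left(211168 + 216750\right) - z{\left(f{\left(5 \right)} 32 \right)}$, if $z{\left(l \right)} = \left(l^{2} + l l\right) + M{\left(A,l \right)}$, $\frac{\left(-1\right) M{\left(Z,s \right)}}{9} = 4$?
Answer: $-102153459192$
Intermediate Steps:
$M{\left(Z,s \right)} = -36$ ($M{\left(Z,s \right)} = \left(-9\right) 4 = -36$)
$z{\left(l \right)} = -36 + 2 l^{2}$ ($z{\left(l \right)} = \left(l^{2} + l l\right) - 36 = \left(l^{2} + l^{2}\right) - 36 = 2 l^{2} - 36 = -36 + 2 l^{2}$)
$\left(-19337 - 219385\right) \left(211168 + 216750\right) - z{\left(f{\left(5 \right)} 32 \right)} = \left(-19337 - 219385\right) \left(211168 + 216750\right) - \left(-36 + 2 \left(3 \cdot 32\right)^{2}\right) = \left(-238722\right) 427918 - \left(-36 + 2 \cdot 96^{2}\right) = -102153440796 - \left(-36 + 2 \cdot 9216\right) = -102153440796 - \left(-36 + 18432\right) = -102153440796 - 18396 = -102153459192$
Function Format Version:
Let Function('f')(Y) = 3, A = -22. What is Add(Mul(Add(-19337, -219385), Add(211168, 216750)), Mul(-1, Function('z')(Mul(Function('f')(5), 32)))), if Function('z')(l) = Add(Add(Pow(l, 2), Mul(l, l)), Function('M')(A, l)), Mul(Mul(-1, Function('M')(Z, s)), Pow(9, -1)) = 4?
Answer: -102153459192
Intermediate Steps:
Function('M')(Z, s) = -36 (Function('M')(Z, s) = Mul(-9, 4) = -36)
Function('z')(l) = Add(-36, Mul(2, Pow(l, 2))) (Function('z')(l) = Add(Add(Pow(l, 2), Mul(l, l)), -36) = Add(Add(Pow(l, 2), Pow(l, 2)), -36) = Add(Mul(2, Pow(l, 2)), -36) = Add(-36, Mul(2, Pow(l, 2))))
Add(Mul(Add(-19337, -219385), Add(211168, 216750)), Mul(-1, Function('z')(Mul(Function('f')(5), 32)))) = Add(Mul(Add(-19337, -219385), Add(211168, 216750)), Mul(-1, Add(-36, Mul(2, Pow(Mul(3, 32), 2))))) = Add(Mul(-238722, 427918), Mul(-1, Add(-36, Mul(2, Pow(96, 2))))) = Add(-102153440796, Mul(-1, Add(-36, Mul(2, 9216)))) = Add(-102153440796, Mul(-1, Add(-36, 18432))) = Add(-102153440796, Mul(-1, 18396)) = Add(-102153440796, -18396) = -102153459192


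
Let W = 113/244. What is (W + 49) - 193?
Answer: -35023/244 ≈ -143.54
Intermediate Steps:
W = 113/244 (W = 113*(1/244) = 113/244 ≈ 0.46311)
(W + 49) - 193 = (113/244 + 49) - 193 = 12069/244 - 193 = -35023/244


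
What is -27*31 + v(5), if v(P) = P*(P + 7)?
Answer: -777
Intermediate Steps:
v(P) = P*(7 + P)
-27*31 + v(5) = -27*31 + 5*(7 + 5) = -837 + 5*12 = -837 + 60 = -777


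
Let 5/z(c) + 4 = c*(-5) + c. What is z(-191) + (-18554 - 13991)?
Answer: -4946839/152 ≈ -32545.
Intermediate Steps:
z(c) = 5/(-4 - 4*c) (z(c) = 5/(-4 + (c*(-5) + c)) = 5/(-4 + (-5*c + c)) = 5/(-4 - 4*c))
z(-191) + (-18554 - 13991) = -5/(4 + 4*(-191)) + (-18554 - 13991) = -5/(4 - 764) - 32545 = -5/(-760) - 32545 = -5*(-1/760) - 32545 = 1/152 - 32545 = -4946839/152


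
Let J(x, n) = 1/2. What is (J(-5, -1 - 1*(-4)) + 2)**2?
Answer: 25/4 ≈ 6.2500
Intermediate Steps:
J(x, n) = 1/2
(J(-5, -1 - 1*(-4)) + 2)**2 = (1/2 + 2)**2 = (5/2)**2 = 25/4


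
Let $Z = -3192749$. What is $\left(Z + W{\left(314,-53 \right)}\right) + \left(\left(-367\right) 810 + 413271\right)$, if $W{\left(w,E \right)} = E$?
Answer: $-3076801$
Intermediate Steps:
$\left(Z + W{\left(314,-53 \right)}\right) + \left(\left(-367\right) 810 + 413271\right) = \left(-3192749 - 53\right) + \left(\left(-367\right) 810 + 413271\right) = -3192802 + \left(-297270 + 413271\right) = -3192802 + 116001 = -3076801$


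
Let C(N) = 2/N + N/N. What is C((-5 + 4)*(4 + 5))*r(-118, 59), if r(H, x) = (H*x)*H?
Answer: 5750612/9 ≈ 6.3896e+5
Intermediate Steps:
r(H, x) = x*H**2
C(N) = 1 + 2/N (C(N) = 2/N + 1 = 1 + 2/N)
C((-5 + 4)*(4 + 5))*r(-118, 59) = ((2 + (-5 + 4)*(4 + 5))/(((-5 + 4)*(4 + 5))))*(59*(-118)**2) = ((2 - 1*9)/((-1*9)))*(59*13924) = ((2 - 9)/(-9))*821516 = -1/9*(-7)*821516 = (7/9)*821516 = 5750612/9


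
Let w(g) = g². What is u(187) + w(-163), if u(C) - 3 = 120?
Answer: 26692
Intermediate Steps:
u(C) = 123 (u(C) = 3 + 120 = 123)
u(187) + w(-163) = 123 + (-163)² = 123 + 26569 = 26692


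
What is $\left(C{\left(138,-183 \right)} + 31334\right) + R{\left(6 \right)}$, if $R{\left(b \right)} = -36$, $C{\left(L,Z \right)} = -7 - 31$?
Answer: $31260$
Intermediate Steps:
$C{\left(L,Z \right)} = -38$ ($C{\left(L,Z \right)} = -7 - 31 = -38$)
$\left(C{\left(138,-183 \right)} + 31334\right) + R{\left(6 \right)} = \left(-38 + 31334\right) - 36 = 31296 - 36 = 31260$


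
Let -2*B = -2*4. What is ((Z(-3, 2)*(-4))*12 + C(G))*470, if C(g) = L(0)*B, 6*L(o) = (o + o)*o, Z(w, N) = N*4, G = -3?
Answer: -180480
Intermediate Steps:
Z(w, N) = 4*N
L(o) = o²/3 (L(o) = ((o + o)*o)/6 = ((2*o)*o)/6 = (2*o²)/6 = o²/3)
B = 4 (B = -(-1)*4 = -½*(-8) = 4)
C(g) = 0 (C(g) = ((⅓)*0²)*4 = ((⅓)*0)*4 = 0*4 = 0)
((Z(-3, 2)*(-4))*12 + C(G))*470 = (((4*2)*(-4))*12 + 0)*470 = ((8*(-4))*12 + 0)*470 = (-32*12 + 0)*470 = (-384 + 0)*470 = -384*470 = -180480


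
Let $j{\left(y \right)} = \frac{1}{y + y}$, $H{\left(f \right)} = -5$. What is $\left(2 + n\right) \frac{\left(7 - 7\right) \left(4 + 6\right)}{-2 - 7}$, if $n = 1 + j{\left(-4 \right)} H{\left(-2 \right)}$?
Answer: $0$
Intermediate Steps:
$j{\left(y \right)} = \frac{1}{2 y}$
$n = \frac{13}{8}$ ($n = 1 + \frac{1}{2 \left(-4\right)} \left(-5\right) = 1 + \frac{1}{2} \left(- \frac{1}{4}\right) \left(-5\right) = 1 - - \frac{5}{8} = 1 + \frac{5}{8} = \frac{13}{8} \approx 1.625$)
$\left(2 + n\right) \frac{\left(7 - 7\right) \left(4 + 6\right)}{-2 - 7} = \left(2 + \frac{13}{8}\right) \frac{\left(7 - 7\right) \left(4 + 6\right)}{-2 - 7} = \frac{29 \frac{0 \cdot 10}{-9}}{8} = \frac{29 \cdot 0 \left(- \frac{1}{9}\right)}{8} = \frac{29}{8} \cdot 0 = 0$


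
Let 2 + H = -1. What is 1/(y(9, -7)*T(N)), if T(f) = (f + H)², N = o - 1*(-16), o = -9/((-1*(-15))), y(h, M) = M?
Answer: -25/26908 ≈ -0.00092909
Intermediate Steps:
H = -3 (H = -2 - 1 = -3)
o = -⅗ (o = -9/15 = -9*1/15 = -⅗ ≈ -0.60000)
N = 77/5 (N = -⅗ - 1*(-16) = -⅗ + 16 = 77/5 ≈ 15.400)
T(f) = (-3 + f)² (T(f) = (f - 3)² = (-3 + f)²)
1/(y(9, -7)*T(N)) = 1/(-7*(-3 + 77/5)²) = 1/(-7*(62/5)²) = 1/(-7*3844/25) = 1/(-26908/25) = -25/26908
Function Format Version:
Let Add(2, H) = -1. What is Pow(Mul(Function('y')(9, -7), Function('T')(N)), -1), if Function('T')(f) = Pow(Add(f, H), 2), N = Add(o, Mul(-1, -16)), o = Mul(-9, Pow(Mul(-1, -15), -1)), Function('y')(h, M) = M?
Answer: Rational(-25, 26908) ≈ -0.00092909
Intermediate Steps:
H = -3 (H = Add(-2, -1) = -3)
o = Rational(-3, 5) (o = Mul(-9, Pow(15, -1)) = Mul(-9, Rational(1, 15)) = Rational(-3, 5) ≈ -0.60000)
N = Rational(77, 5) (N = Add(Rational(-3, 5), Mul(-1, -16)) = Add(Rational(-3, 5), 16) = Rational(77, 5) ≈ 15.400)
Function('T')(f) = Pow(Add(-3, f), 2) (Function('T')(f) = Pow(Add(f, -3), 2) = Pow(Add(-3, f), 2))
Pow(Mul(Function('y')(9, -7), Function('T')(N)), -1) = Pow(Mul(-7, Pow(Add(-3, Rational(77, 5)), 2)), -1) = Pow(Mul(-7, Pow(Rational(62, 5), 2)), -1) = Pow(Mul(-7, Rational(3844, 25)), -1) = Pow(Rational(-26908, 25), -1) = Rational(-25, 26908)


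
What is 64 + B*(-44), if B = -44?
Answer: 2000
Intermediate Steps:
64 + B*(-44) = 64 - 44*(-44) = 64 + 1936 = 2000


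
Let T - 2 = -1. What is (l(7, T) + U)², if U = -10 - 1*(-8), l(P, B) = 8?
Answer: 36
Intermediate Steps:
T = 1 (T = 2 - 1 = 1)
U = -2 (U = -10 + 8 = -2)
(l(7, T) + U)² = (8 - 2)² = 6² = 36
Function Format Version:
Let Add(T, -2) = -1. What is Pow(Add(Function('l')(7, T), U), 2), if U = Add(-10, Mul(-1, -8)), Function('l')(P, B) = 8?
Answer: 36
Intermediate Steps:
T = 1 (T = Add(2, -1) = 1)
U = -2 (U = Add(-10, 8) = -2)
Pow(Add(Function('l')(7, T), U), 2) = Pow(Add(8, -2), 2) = Pow(6, 2) = 36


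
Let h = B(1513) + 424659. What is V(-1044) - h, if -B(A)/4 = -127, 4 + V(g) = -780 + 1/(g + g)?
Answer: -889385689/2088 ≈ -4.2595e+5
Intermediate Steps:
V(g) = -784 + 1/(2*g) (V(g) = -4 + (-780 + 1/(g + g)) = -4 + (-780 + 1/(2*g)) = -784 + 1/(2*g))
B(A) = 508 (B(A) = -4*(-127) = 508)
h = 425167 (h = 508 + 424659 = 425167)
V(-1044) - h = (-784 + (½)/(-1044)) - 1*425167 = (-784 + (½)*(-1/1044)) - 425167 = (-784 - 1/2088) - 425167 = -1636993/2088 - 425167 = -889385689/2088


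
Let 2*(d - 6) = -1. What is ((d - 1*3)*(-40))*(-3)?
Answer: 300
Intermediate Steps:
d = 11/2 (d = 6 + (½)*(-1) = 6 - ½ = 11/2 ≈ 5.5000)
((d - 1*3)*(-40))*(-3) = ((11/2 - 1*3)*(-40))*(-3) = ((11/2 - 3)*(-40))*(-3) = ((5/2)*(-40))*(-3) = -100*(-3) = 300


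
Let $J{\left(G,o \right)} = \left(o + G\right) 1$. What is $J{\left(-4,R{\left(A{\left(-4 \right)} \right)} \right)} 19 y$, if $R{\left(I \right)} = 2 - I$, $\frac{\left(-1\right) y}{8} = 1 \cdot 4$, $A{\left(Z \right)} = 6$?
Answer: $4864$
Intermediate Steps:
$y = -32$ ($y = - 8 \cdot 1 \cdot 4 = \left(-8\right) 4 = -32$)
$J{\left(G,o \right)} = G + o$ ($J{\left(G,o \right)} = \left(G + o\right) 1 = G + o$)
$J{\left(-4,R{\left(A{\left(-4 \right)} \right)} \right)} 19 y = \left(-4 + \left(2 - 6\right)\right) 19 \left(-32\right) = \left(-4 - 4\right) 19 \left(-32\right) = \left(-8\right) 19 \left(-32\right) = \left(-152\right) \left(-32\right) = 4864$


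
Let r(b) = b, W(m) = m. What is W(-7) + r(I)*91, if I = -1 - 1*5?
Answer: -553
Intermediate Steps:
I = -6 (I = -1 - 5 = -6)
W(-7) + r(I)*91 = -7 - 6*91 = -7 - 546 = -553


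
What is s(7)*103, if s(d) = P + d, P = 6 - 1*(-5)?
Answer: 1854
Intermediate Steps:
P = 11 (P = 6 + 5 = 11)
s(d) = 11 + d
s(7)*103 = (11 + 7)*103 = 18*103 = 1854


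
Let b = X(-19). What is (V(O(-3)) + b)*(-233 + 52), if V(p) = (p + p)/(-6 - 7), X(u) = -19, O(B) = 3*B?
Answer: 41449/13 ≈ 3188.4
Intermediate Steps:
b = -19
V(p) = -2*p/13 (V(p) = (2*p)/(-13) = (2*p)*(-1/13) = -2*p/13)
(V(O(-3)) + b)*(-233 + 52) = (-6*(-3)/13 - 19)*(-233 + 52) = (-2/13*(-9) - 19)*(-181) = (18/13 - 19)*(-181) = -229/13*(-181) = 41449/13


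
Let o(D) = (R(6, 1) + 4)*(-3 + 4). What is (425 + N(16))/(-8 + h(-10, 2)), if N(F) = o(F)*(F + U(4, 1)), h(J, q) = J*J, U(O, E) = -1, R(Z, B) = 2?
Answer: 515/92 ≈ 5.5978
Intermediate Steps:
o(D) = 6 (o(D) = (2 + 4)*(-3 + 4) = 6*1 = 6)
h(J, q) = J²
N(F) = -6 + 6*F (N(F) = 6*(F - 1) = 6*(-1 + F) = -6 + 6*F)
(425 + N(16))/(-8 + h(-10, 2)) = (425 + (-6 + 6*16))/(-8 + (-10)²) = (425 + (-6 + 96))/(-8 + 100) = (425 + 90)/92 = 515*(1/92) = 515/92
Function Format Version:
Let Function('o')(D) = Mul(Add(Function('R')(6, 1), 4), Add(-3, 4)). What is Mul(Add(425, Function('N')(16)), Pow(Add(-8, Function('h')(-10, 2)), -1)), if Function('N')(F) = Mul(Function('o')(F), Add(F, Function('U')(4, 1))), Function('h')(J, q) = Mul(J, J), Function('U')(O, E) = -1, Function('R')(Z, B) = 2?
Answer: Rational(515, 92) ≈ 5.5978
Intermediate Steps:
Function('o')(D) = 6 (Function('o')(D) = Mul(Add(2, 4), Add(-3, 4)) = Mul(6, 1) = 6)
Function('h')(J, q) = Pow(J, 2)
Function('N')(F) = Add(-6, Mul(6, F)) (Function('N')(F) = Mul(6, Add(F, -1)) = Mul(6, Add(-1, F)) = Add(-6, Mul(6, F)))
Mul(Add(425, Function('N')(16)), Pow(Add(-8, Function('h')(-10, 2)), -1)) = Mul(Add(425, Add(-6, Mul(6, 16))), Pow(Add(-8, Pow(-10, 2)), -1)) = Mul(Add(425, Add(-6, 96)), Pow(Add(-8, 100), -1)) = Mul(Add(425, 90), Pow(92, -1)) = Mul(515, Rational(1, 92)) = Rational(515, 92)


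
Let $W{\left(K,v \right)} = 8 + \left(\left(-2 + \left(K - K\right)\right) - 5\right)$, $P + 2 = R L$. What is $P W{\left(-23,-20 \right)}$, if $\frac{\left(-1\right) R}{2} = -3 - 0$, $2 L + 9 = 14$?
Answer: $13$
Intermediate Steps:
$L = \frac{5}{2}$ ($L = - \frac{9}{2} + \frac{1}{2} \cdot 14 = - \frac{9}{2} + 7 = \frac{5}{2} \approx 2.5$)
$R = 6$ ($R = - 2 \left(-3 - 0\right) = - 2 \left(-3 + 0\right) = \left(-2\right) \left(-3\right) = 6$)
$P = 13$ ($P = -2 + 6 \cdot \frac{5}{2} = -2 + 15 = 13$)
$W{\left(K,v \right)} = 1$ ($W{\left(K,v \right)} = 8 + \left(\left(-2 + 0\right) - 5\right) = 8 - 7 = 1$)
$P W{\left(-23,-20 \right)} = 13 \cdot 1 = 13$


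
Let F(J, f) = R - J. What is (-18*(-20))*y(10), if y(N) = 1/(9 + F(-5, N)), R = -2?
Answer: 30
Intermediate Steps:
F(J, f) = -2 - J
y(N) = 1/12 (y(N) = 1/(9 + (-2 - 1*(-5))) = 1/(9 + (-2 + 5)) = 1/(9 + 3) = 1/12)
(-18*(-20))*y(10) = -18*(-20)*(1/12) = 360*(1/12) = 30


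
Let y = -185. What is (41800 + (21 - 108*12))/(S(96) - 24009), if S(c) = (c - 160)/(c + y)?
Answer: -3606725/2136737 ≈ -1.6880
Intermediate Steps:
S(c) = (-160 + c)/(-185 + c) (S(c) = (c - 160)/(c - 185) = (-160 + c)/(-185 + c))
(41800 + (21 - 108*12))/(S(96) - 24009) = (41800 + (21 - 108*12))/((-160 + 96)/(-185 + 96) - 24009) = (41800 + (21 - 18*72))/(-64/(-89) - 24009) = (41800 + (21 - 1296))/(-1/89*(-64) - 24009) = (41800 - 1275)/(64/89 - 24009) = 40525/(-2136737/89) = 40525*(-89/2136737) = -3606725/2136737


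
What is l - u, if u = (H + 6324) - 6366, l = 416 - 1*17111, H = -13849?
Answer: -2804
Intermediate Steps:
l = -16695 (l = 416 - 17111 = -16695)
u = -13891 (u = (-13849 + 6324) - 6366 = -7525 - 6366 = -13891)
l - u = -16695 - 1*(-13891) = -16695 + 13891 = -2804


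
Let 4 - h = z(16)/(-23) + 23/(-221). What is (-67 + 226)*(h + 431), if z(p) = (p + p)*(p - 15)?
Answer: 352774254/5083 ≈ 69403.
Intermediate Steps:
z(p) = 2*p*(-15 + p) (z(p) = (2*p)*(-15 + p) = 2*p*(-15 + p))
h = 27933/5083 (h = 4 - ((2*16*(-15 + 16))/(-23) + 23/(-221)) = 4 - ((2*16*1)*(-1/23) + 23*(-1/221)) = 4 - (32*(-1/23) - 23/221) = 4 - (-32/23 - 23/221) = 4 - 1*(-7601/5083) = 4 + 7601/5083 = 27933/5083 ≈ 5.4954)
(-67 + 226)*(h + 431) = (-67 + 226)*(27933/5083 + 431) = 159*(2218706/5083) = 352774254/5083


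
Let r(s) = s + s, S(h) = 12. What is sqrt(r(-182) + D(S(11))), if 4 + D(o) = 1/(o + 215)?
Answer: I*sqrt(18962445)/227 ≈ 19.183*I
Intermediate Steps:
D(o) = -4 + 1/(215 + o) (D(o) = -4 + 1/(o + 215) = -4 + 1/(215 + o))
r(s) = 2*s
sqrt(r(-182) + D(S(11))) = sqrt(2*(-182) + (-859 - 4*12)/(215 + 12)) = sqrt(-364 + (-859 - 48)/227) = sqrt(-364 + (1/227)*(-907)) = sqrt(-364 - 907/227) = sqrt(-83535/227) = I*sqrt(18962445)/227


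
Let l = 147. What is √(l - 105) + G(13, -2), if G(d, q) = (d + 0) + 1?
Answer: 14 + √42 ≈ 20.481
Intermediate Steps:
G(d, q) = 1 + d (G(d, q) = d + 1 = 1 + d)
√(l - 105) + G(13, -2) = √(147 - 105) + (1 + 13) = √42 + 14 = 14 + √42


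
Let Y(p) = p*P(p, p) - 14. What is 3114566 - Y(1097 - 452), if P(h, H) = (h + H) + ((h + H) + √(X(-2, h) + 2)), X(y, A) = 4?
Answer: 1450480 - 645*√6 ≈ 1.4489e+6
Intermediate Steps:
P(h, H) = √6 + 2*H + 2*h (P(h, H) = (h + H) + ((h + H) + √(4 + 2)) = (H + h) + ((H + h) + √6) = (H + h) + (H + h + √6) = √6 + 2*H + 2*h)
Y(p) = -14 + p*(√6 + 4*p) (Y(p) = p*(√6 + 2*p + 2*p) - 14 = p*(√6 + 4*p) - 14 = -14 + p*(√6 + 4*p))
3114566 - Y(1097 - 452) = 3114566 - (-14 + (1097 - 452)*(√6 + 4*(1097 - 452))) = 3114566 - (-14 + 645*(√6 + 4*645)) = 3114566 - (-14 + 645*(√6 + 2580)) = 3114566 - (-14 + 645*(2580 + √6)) = 3114566 - (-14 + (1664100 + 645*√6)) = 3114566 - (1664086 + 645*√6) = 3114566 + (-1664086 - 645*√6) = 1450480 - 645*√6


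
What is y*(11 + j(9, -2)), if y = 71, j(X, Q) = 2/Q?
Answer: 710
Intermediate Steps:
y*(11 + j(9, -2)) = 71*(11 + 2/(-2)) = 71*(11 + 2*(-½)) = 71*(11 - 1) = 71*10 = 710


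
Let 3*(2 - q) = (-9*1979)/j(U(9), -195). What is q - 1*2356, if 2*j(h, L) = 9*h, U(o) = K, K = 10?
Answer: -33331/15 ≈ -2222.1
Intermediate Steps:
U(o) = 10
j(h, L) = 9*h/2 (j(h, L) = (9*h)/2 = 9*h/2)
q = 2009/15 (q = 2 - (-9*1979)/(3*((9/2)*10)) = 2 - (-5937)/45 = 2 - 1/3*(-1979/5) = 2 + 1979/15 = 2009/15 ≈ 133.93)
q - 1*2356 = 2009/15 - 1*2356 = 2009/15 - 2356 = -33331/15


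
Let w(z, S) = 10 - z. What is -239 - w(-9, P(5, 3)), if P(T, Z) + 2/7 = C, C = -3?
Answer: -258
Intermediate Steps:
P(T, Z) = -23/7 (P(T, Z) = -2/7 - 3 = -23/7)
-239 - w(-9, P(5, 3)) = -239 - (10 - 1*(-9)) = -239 - (10 + 9) = -239 - 1*19 = -239 - 19 = -258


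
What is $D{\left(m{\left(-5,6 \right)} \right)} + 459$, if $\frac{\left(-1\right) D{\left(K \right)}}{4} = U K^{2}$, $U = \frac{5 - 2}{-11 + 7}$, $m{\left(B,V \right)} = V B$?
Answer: $3159$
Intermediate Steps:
$m{\left(B,V \right)} = B V$
$U = - \frac{3}{4}$ ($U = \frac{3}{-4} = 3 \left(- \frac{1}{4}\right) = - \frac{3}{4} \approx -0.75$)
$D{\left(K \right)} = 3 K^{2}$ ($D{\left(K \right)} = - 4 \left(- \frac{3 K^{2}}{4}\right) = 3 K^{2}$)
$D{\left(m{\left(-5,6 \right)} \right)} + 459 = 3 \left(\left(-5\right) 6\right)^{2} + 459 = 3 \left(-30\right)^{2} + 459 = 3 \cdot 900 + 459 = 2700 + 459 = 3159$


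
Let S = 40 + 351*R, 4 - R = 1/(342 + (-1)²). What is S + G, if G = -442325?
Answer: -151222534/343 ≈ -4.4088e+5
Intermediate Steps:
R = 1371/343 (R = 4 - 1/(342 + (-1)²) = 4 - 1/(342 + 1) = 4 - 1/343 = 1371/343 ≈ 3.9971)
S = 494941/343 (S = 40 + 351*(1371/343) = 40 + 481221/343 = 494941/343 ≈ 1443.0)
S + G = 494941/343 - 442325 = -151222534/343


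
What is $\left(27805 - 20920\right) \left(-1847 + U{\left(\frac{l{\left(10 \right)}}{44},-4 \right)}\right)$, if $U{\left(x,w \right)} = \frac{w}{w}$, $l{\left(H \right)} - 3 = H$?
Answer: $-12709710$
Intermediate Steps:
$l{\left(H \right)} = 3 + H$
$U{\left(x,w \right)} = 1$
$\left(27805 - 20920\right) \left(-1847 + U{\left(\frac{l{\left(10 \right)}}{44},-4 \right)}\right) = \left(27805 - 20920\right) \left(-1847 + 1\right) = 6885 \left(-1846\right) = -12709710$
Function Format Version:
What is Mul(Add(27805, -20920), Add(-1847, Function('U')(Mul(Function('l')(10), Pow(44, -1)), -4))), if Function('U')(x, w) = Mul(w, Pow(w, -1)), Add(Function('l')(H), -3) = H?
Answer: -12709710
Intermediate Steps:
Function('l')(H) = Add(3, H)
Function('U')(x, w) = 1
Mul(Add(27805, -20920), Add(-1847, Function('U')(Mul(Function('l')(10), Pow(44, -1)), -4))) = Mul(Add(27805, -20920), Add(-1847, 1)) = Mul(6885, -1846) = -12709710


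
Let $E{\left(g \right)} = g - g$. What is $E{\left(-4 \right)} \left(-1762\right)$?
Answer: $0$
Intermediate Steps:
$E{\left(g \right)} = 0$
$E{\left(-4 \right)} \left(-1762\right) = 0 \left(-1762\right) = 0$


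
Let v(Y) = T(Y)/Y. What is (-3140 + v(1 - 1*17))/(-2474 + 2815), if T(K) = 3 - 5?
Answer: -25119/2728 ≈ -9.2078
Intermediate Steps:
T(K) = -2
v(Y) = -2/Y
(-3140 + v(1 - 1*17))/(-2474 + 2815) = (-3140 - 2/(1 - 1*17))/(-2474 + 2815) = (-3140 - 2/(1 - 17))/341 = (-3140 - 2/(-16))*(1/341) = (-3140 - 2*(-1/16))*(1/341) = (-3140 + ⅛)*(1/341) = -25119/8*1/341 = -25119/2728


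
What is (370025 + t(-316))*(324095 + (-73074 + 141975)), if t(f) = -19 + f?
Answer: 145286691240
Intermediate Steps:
(370025 + t(-316))*(324095 + (-73074 + 141975)) = (370025 + (-19 - 316))*(324095 + (-73074 + 141975)) = (370025 - 335)*(324095 + 68901) = 369690*392996 = 145286691240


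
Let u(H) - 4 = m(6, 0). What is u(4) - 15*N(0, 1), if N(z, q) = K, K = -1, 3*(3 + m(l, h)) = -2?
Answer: 46/3 ≈ 15.333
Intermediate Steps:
m(l, h) = -11/3 (m(l, h) = -3 + (1/3)*(-2) = -3 - 2/3 = -11/3)
N(z, q) = -1
u(H) = 1/3 (u(H) = 4 - 11/3 = 1/3)
u(4) - 15*N(0, 1) = 1/3 - 15*(-1) = 1/3 + 15 = 46/3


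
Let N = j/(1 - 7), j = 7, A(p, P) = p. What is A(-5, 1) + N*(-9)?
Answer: 11/2 ≈ 5.5000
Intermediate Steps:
N = -7/6 (N = 7/(1 - 7) = 7/(-6) = 7*(-1/6) = -7/6 ≈ -1.1667)
A(-5, 1) + N*(-9) = -5 - 7/6*(-9) = -5 + 21/2 = 11/2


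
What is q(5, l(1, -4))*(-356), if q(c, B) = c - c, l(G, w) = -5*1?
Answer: 0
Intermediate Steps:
l(G, w) = -5
q(c, B) = 0
q(5, l(1, -4))*(-356) = 0*(-356) = 0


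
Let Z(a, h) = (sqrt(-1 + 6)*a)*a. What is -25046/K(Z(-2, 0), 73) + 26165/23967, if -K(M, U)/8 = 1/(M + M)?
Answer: 26165/23967 + 25046*sqrt(5) ≈ 56006.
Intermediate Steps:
Z(a, h) = sqrt(5)*a**2 (Z(a, h) = (sqrt(5)*a)*a = (a*sqrt(5))*a = sqrt(5)*a**2)
K(M, U) = -4/M (K(M, U) = -8/(M + M) = -8*1/(2*M) = -4/M)
-25046/K(Z(-2, 0), 73) + 26165/23967 = -25046*(-sqrt(5)) + 26165/23967 = -(-25046)*sqrt(5) + 26165/23967 = 25046*sqrt(5) + 26165/23967 = 26165/23967 + 25046*sqrt(5)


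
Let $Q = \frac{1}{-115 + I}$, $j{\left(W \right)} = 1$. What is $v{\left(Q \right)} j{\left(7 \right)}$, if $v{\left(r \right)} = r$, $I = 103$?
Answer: $- \frac{1}{12} \approx -0.083333$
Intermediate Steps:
$Q = - \frac{1}{12}$ ($Q = \frac{1}{-115 + 103} = \frac{1}{-12} = - \frac{1}{12} \approx -0.083333$)
$v{\left(Q \right)} j{\left(7 \right)} = \left(- \frac{1}{12}\right) 1 = - \frac{1}{12}$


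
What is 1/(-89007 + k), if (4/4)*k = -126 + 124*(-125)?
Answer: -1/104633 ≈ -9.5572e-6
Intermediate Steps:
k = -15626 (k = -126 + 124*(-125) = -126 - 15500 = -15626)
1/(-89007 + k) = 1/(-89007 - 15626) = 1/(-104633) = -1/104633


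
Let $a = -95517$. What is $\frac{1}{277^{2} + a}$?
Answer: $- \frac{1}{18788} \approx -5.3225 \cdot 10^{-5}$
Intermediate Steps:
$\frac{1}{277^{2} + a} = \frac{1}{277^{2} - 95517} = \frac{1}{76729 - 95517} = \frac{1}{-18788} = - \frac{1}{18788}$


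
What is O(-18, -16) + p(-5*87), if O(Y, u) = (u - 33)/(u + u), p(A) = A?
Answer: -13871/32 ≈ -433.47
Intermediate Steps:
O(Y, u) = (-33 + u)/(2*u) (O(Y, u) = (-33 + u)/((2*u)) = (-33 + u)*(1/(2*u)) = (-33 + u)/(2*u))
O(-18, -16) + p(-5*87) = (1/2)*(-33 - 16)/(-16) - 5*87 = (1/2)*(-1/16)*(-49) - 435 = 49/32 - 435 = -13871/32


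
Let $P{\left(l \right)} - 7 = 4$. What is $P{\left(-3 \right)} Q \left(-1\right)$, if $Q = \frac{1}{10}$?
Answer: $- \frac{11}{10} \approx -1.1$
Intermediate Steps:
$P{\left(l \right)} = 11$ ($P{\left(l \right)} = 7 + 4 = 11$)
$Q = \frac{1}{10} \approx 0.1$
$P{\left(-3 \right)} Q \left(-1\right) = 11 \cdot \frac{1}{10} \left(-1\right) = \frac{11}{10} \left(-1\right) = - \frac{11}{10}$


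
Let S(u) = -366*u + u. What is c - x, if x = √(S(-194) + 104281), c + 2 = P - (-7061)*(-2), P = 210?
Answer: -13914 - √175091 ≈ -14332.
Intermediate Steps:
S(u) = -365*u
c = -13914 (c = -2 + (210 - (-7061)*(-2)) = -2 + (210 - 307*46) = -2 + (210 - 14122) = -2 - 13912 = -13914)
x = √175091 (x = √(-365*(-194) + 104281) = √(70810 + 104281) = √175091 ≈ 418.44)
c - x = -13914 - √175091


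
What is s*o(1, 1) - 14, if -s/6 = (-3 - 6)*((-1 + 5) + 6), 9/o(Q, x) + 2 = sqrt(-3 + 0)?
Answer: -9818/7 - 4860*I*sqrt(3)/7 ≈ -1402.6 - 1202.5*I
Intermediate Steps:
o(Q, x) = 9/(-2 + I*sqrt(3)) (o(Q, x) = 9/(-2 + sqrt(-3 + 0)) = 9/(-2 + sqrt(-3)) = 9/(-2 + I*sqrt(3)))
s = 540 (s = -6*(-3 - 6)*((-1 + 5) + 6) = -(-54)*(4 + 6) = -(-54)*10 = -6*(-90) = 540)
s*o(1, 1) - 14 = 540*(-18/7 - 9*I*sqrt(3)/7) - 14 = (-9720/7 - 4860*I*sqrt(3)/7) - 14 = -9818/7 - 4860*I*sqrt(3)/7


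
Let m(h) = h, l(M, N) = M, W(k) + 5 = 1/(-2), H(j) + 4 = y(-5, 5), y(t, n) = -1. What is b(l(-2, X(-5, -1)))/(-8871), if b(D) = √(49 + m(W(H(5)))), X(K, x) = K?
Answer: -√174/17742 ≈ -0.00074349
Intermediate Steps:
H(j) = -5 (H(j) = -4 - 1 = -5)
W(k) = -11/2 (W(k) = -5 + 1/(-2) = -5 - ½ = -11/2)
b(D) = √174/2 (b(D) = √(49 - 11/2) = √(87/2) = √174/2)
b(l(-2, X(-5, -1)))/(-8871) = (√174/2)/(-8871) = (√174/2)*(-1/8871) = -√174/17742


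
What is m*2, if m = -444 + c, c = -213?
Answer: -1314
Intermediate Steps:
m = -657 (m = -444 - 213 = -657)
m*2 = -657*2 = -1314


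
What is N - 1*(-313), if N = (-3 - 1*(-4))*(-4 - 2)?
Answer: 307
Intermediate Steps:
N = -6 (N = (-3 + 4)*(-6) = 1*(-6) = -6)
N - 1*(-313) = -6 - 1*(-313) = -6 + 313 = 307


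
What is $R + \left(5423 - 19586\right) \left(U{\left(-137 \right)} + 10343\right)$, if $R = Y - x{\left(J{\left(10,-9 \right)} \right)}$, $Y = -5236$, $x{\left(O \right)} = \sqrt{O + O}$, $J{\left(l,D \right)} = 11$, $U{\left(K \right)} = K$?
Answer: $-144552814 - \sqrt{22} \approx -1.4455 \cdot 10^{8}$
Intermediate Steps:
$x{\left(O \right)} = \sqrt{2} \sqrt{O}$ ($x{\left(O \right)} = \sqrt{2 O} = \sqrt{2} \sqrt{O}$)
$R = -5236 - \sqrt{22}$ ($R = -5236 - \sqrt{2} \sqrt{11} = -5236 - \sqrt{22} \approx -5240.7$)
$R + \left(5423 - 19586\right) \left(U{\left(-137 \right)} + 10343\right) = \left(-5236 - \sqrt{22}\right) + \left(5423 - 19586\right) \left(-137 + 10343\right) = \left(-5236 - \sqrt{22}\right) - 144547578 = -144552814 - \sqrt{22}$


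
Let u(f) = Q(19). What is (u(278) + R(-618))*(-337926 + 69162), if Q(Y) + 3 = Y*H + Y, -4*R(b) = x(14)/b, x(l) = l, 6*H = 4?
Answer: -793727283/103 ≈ -7.7061e+6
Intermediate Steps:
H = 2/3 (H = (1/6)*4 = 2/3 ≈ 0.66667)
R(b) = -7/(2*b)
Q(Y) = -3 + 5*Y/3 (Q(Y) = -3 + (Y*(2/3) + Y) = -3 + (2*Y/3 + Y) = -3 + 5*Y/3)
u(f) = 86/3 (u(f) = -3 + (5/3)*19 = -3 + 95/3 = 86/3)
(u(278) + R(-618))*(-337926 + 69162) = (86/3 - 7/2/(-618))*(-337926 + 69162) = (86/3 - 7/2*(-1/618))*(-268764) = (86/3 + 7/1236)*(-268764) = (11813/412)*(-268764) = -793727283/103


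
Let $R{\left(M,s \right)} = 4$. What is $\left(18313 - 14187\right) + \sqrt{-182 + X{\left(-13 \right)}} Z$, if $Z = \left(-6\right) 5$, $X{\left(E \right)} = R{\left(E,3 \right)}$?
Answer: $4126 - 30 i \sqrt{178} \approx 4126.0 - 400.25 i$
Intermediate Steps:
$X{\left(E \right)} = 4$
$Z = -30$
$\left(18313 - 14187\right) + \sqrt{-182 + X{\left(-13 \right)}} Z = \left(18313 - 14187\right) + \sqrt{-182 + 4} \left(-30\right) = 4126 + \sqrt{-178} \left(-30\right) = 4126 + i \sqrt{178} \left(-30\right) = 4126 - 30 i \sqrt{178}$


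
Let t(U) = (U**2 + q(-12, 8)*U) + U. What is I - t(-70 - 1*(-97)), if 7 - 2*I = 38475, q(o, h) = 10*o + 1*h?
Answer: -16966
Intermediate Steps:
q(o, h) = h + 10*o (q(o, h) = 10*o + h = h + 10*o)
t(U) = U**2 - 111*U (t(U) = (U**2 + (8 + 10*(-12))*U) + U = (U**2 + (8 - 120)*U) + U = (U**2 - 112*U) + U = U**2 - 111*U)
I = -19234 (I = 7/2 - 1/2*38475 = 7/2 - 38475/2 = -19234)
I - t(-70 - 1*(-97)) = -19234 - (-70 - 1*(-97))*(-111 + (-70 - 1*(-97))) = -19234 - (-70 + 97)*(-111 + (-70 + 97)) = -19234 - 27*(-111 + 27) = -19234 - 27*(-84) = -19234 - 1*(-2268) = -19234 + 2268 = -16966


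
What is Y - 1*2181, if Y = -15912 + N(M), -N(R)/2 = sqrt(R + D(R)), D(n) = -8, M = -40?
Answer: -18093 - 8*I*sqrt(3) ≈ -18093.0 - 13.856*I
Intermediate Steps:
N(R) = -2*sqrt(-8 + R) (N(R) = -2*sqrt(R - 8) = -2*sqrt(-8 + R))
Y = -15912 - 8*I*sqrt(3) (Y = -15912 - 2*sqrt(-8 - 40) = -15912 - 8*I*sqrt(3) ≈ -15912.0 - 13.856*I)
Y - 1*2181 = (-15912 - 8*I*sqrt(3)) - 1*2181 = (-15912 - 8*I*sqrt(3)) - 2181 = -18093 - 8*I*sqrt(3)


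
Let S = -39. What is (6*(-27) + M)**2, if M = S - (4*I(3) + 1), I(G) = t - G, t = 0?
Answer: 36100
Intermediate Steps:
I(G) = -G (I(G) = 0 - G = -G)
M = -28 (M = -39 - (4*(-1*3) + 1) = -39 - (4*(-3) + 1) = -39 - (-12 + 1) = -39 - 1*(-11) = -39 + 11 = -28)
(6*(-27) + M)**2 = (6*(-27) - 28)**2 = (-162 - 28)**2 = (-190)**2 = 36100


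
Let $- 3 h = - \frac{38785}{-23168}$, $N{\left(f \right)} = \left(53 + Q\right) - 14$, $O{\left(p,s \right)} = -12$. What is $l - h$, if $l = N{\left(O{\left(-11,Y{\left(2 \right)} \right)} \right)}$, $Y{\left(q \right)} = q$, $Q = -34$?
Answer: $\frac{386305}{69504} \approx 5.558$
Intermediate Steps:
$N{\left(f \right)} = 5$ ($N{\left(f \right)} = \left(53 - 34\right) - 14 = 19 - 14 = 5$)
$l = 5$
$h = - \frac{38785}{69504}$ ($h = - \frac{\left(-38785\right) \frac{1}{-23168}}{3} = - \frac{\left(-38785\right) \left(- \frac{1}{23168}\right)}{3} = \left(- \frac{1}{3}\right) \frac{38785}{23168} = - \frac{38785}{69504} \approx -0.55803$)
$l - h = 5 - - \frac{38785}{69504} = 5 + \frac{38785}{69504} = \frac{386305}{69504}$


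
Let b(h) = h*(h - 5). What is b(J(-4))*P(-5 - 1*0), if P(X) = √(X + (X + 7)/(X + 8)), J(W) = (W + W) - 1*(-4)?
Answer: 12*I*√39 ≈ 74.94*I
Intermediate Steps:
J(W) = 4 + 2*W (J(W) = 2*W + 4 = 4 + 2*W)
b(h) = h*(-5 + h)
P(X) = √(X + (7 + X)/(8 + X))
b(J(-4))*P(-5 - 1*0) = ((4 + 2*(-4))*(-5 + (4 + 2*(-4))))*√((7 + (-5 - 1*0) + (-5 - 1*0)*(8 + (-5 - 1*0)))/(8 + (-5 - 1*0))) = ((4 - 8)*(-5 + (4 - 8)))*√((7 + (-5 + 0) + (-5 + 0)*(8 + (-5 + 0)))/(8 + (-5 + 0))) = (-4*(-5 - 4))*√((7 - 5 - 5*(8 - 5))/(8 - 5)) = (-4*(-9))*√((7 - 5 - 5*3)/3) = 36*√((7 - 5 - 15)/3) = 36*√((⅓)*(-13)) = 36*√(-13/3) = 36*(I*√39/3) = 12*I*√39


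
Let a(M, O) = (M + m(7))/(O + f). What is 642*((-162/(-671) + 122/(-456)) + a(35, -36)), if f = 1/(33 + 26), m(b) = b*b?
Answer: -7457801881/4921114 ≈ -1515.5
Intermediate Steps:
m(b) = b²
f = 1/59 ≈ 0.016949
a(M, O) = (49 + M)/(1/59 + O) (a(M, O) = (M + 7²)/(O + 1/59) = (M + 49)/(1/59 + O) = (49 + M)/(1/59 + O))
642*((-162/(-671) + 122/(-456)) + a(35, -36)) = 642*((-162/(-671) + 122/(-456)) + 59*(49 + 35)/(1 + 59*(-36))) = 642*((-162*(-1/671) + 122*(-1/456)) + 59*84/(1 - 2124)) = 642*((162/671 - 61/228) + 59*84/(-2123)) = 642*(-3995/152988 + 59*(-1/2123)*84) = 642*(-3995/152988 - 4956/2123) = 642*(-69699083/29526684) = -7457801881/4921114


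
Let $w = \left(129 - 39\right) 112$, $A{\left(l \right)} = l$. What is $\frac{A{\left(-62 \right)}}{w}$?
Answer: $- \frac{31}{5040} \approx -0.0061508$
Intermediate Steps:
$w = 10080$ ($w = 90 \cdot 112 = 10080$)
$\frac{A{\left(-62 \right)}}{w} = - \frac{62}{10080} = \left(-62\right) \frac{1}{10080} = - \frac{31}{5040}$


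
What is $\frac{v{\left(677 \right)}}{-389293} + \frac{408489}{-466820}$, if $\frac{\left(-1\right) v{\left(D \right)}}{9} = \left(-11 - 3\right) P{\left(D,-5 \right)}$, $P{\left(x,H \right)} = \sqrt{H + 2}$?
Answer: $- \frac{408489}{466820} - \frac{126 i \sqrt{3}}{389293} \approx -0.87505 - 0.0005606 i$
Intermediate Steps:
$P{\left(x,H \right)} = \sqrt{2 + H}$
$v{\left(D \right)} = 126 i \sqrt{3}$ ($v{\left(D \right)} = - 9 \left(-11 - 3\right) \sqrt{2 - 5} = - 9 \left(- 14 \sqrt{-3}\right) = - 9 \left(- 14 i \sqrt{3}\right) = 126 i \sqrt{3}$)
$\frac{v{\left(677 \right)}}{-389293} + \frac{408489}{-466820} = \frac{126 i \sqrt{3}}{-389293} + \frac{408489}{-466820} = 126 i \sqrt{3} \left(- \frac{1}{389293}\right) + 408489 \left(- \frac{1}{466820}\right) = - \frac{126 i \sqrt{3}}{389293} - \frac{408489}{466820} = - \frac{408489}{466820} - \frac{126 i \sqrt{3}}{389293}$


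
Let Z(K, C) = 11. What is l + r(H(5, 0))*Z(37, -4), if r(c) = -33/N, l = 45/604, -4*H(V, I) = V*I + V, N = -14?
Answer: 109941/4228 ≈ 26.003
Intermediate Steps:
H(V, I) = -V/4 - I*V/4 (H(V, I) = -(V*I + V)/4 = -(I*V + V)/4 = -(V + I*V)/4 = -V/4 - I*V/4)
l = 45/604 (l = 45*(1/604) = 45/604 ≈ 0.074503)
r(c) = 33/14 (r(c) = -33/(-14) = -33*(-1/14) = 33/14)
l + r(H(5, 0))*Z(37, -4) = 45/604 + (33/14)*11 = 45/604 + 363/14 = 109941/4228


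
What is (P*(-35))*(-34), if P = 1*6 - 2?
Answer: 4760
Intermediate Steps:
P = 4 (P = 6 - 2 = 4)
(P*(-35))*(-34) = (4*(-35))*(-34) = -140*(-34) = 4760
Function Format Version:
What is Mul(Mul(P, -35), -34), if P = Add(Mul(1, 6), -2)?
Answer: 4760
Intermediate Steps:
P = 4 (P = Add(6, -2) = 4)
Mul(Mul(P, -35), -34) = Mul(Mul(4, -35), -34) = Mul(-140, -34) = 4760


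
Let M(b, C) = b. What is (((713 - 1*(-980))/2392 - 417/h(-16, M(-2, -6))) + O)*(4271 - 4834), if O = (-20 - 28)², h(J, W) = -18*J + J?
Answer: -105456988733/81328 ≈ -1.2967e+6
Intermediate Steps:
h(J, W) = -17*J
O = 2304 (O = (-48)² = 2304)
(((713 - 1*(-980))/2392 - 417/h(-16, M(-2, -6))) + O)*(4271 - 4834) = (((713 - 1*(-980))/2392 - 417/((-17*(-16)))) + 2304)*(4271 - 4834) = (((713 + 980)*(1/2392) - 417/272) + 2304)*(-563) = ((1693*(1/2392) - 417*1/272) + 2304)*(-563) = ((1693/2392 - 417/272) + 2304)*(-563) = (-67121/81328 + 2304)*(-563) = (187312591/81328)*(-563) = -105456988733/81328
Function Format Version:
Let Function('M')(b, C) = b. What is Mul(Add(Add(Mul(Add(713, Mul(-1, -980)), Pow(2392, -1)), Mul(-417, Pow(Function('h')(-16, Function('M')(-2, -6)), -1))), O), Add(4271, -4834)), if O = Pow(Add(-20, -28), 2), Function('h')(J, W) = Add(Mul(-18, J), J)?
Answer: Rational(-105456988733, 81328) ≈ -1.2967e+6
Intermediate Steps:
Function('h')(J, W) = Mul(-17, J)
O = 2304 (O = Pow(-48, 2) = 2304)
Mul(Add(Add(Mul(Add(713, Mul(-1, -980)), Pow(2392, -1)), Mul(-417, Pow(Function('h')(-16, Function('M')(-2, -6)), -1))), O), Add(4271, -4834)) = Mul(Add(Add(Mul(Add(713, Mul(-1, -980)), Pow(2392, -1)), Mul(-417, Pow(Mul(-17, -16), -1))), 2304), Add(4271, -4834)) = Mul(Add(Add(Mul(Add(713, 980), Rational(1, 2392)), Mul(-417, Pow(272, -1))), 2304), -563) = Mul(Add(Add(Mul(1693, Rational(1, 2392)), Mul(-417, Rational(1, 272))), 2304), -563) = Mul(Add(Add(Rational(1693, 2392), Rational(-417, 272)), 2304), -563) = Mul(Add(Rational(-67121, 81328), 2304), -563) = Mul(Rational(187312591, 81328), -563) = Rational(-105456988733, 81328)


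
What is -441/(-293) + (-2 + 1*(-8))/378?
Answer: 81884/55377 ≈ 1.4787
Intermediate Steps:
-441/(-293) + (-2 + 1*(-8))/378 = -441*(-1/293) + (-2 - 8)*(1/378) = 441/293 - 10*1/378 = 441/293 - 5/189 = 81884/55377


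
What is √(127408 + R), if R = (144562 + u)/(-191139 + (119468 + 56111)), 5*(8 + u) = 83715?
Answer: √7711174941870/7780 ≈ 356.93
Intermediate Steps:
u = 16735 (u = -8 + (⅕)*83715 = -8 + 16743 = 16735)
R = -161297/15560 (R = (144562 + 16735)/(-191139 + (119468 + 56111)) = 161297/(-191139 + 175579) = 161297/(-15560) = 161297*(-1/15560) = -161297/15560 ≈ -10.366)
√(127408 + R) = √(127408 - 161297/15560) = √(1982307183/15560) = √7711174941870/7780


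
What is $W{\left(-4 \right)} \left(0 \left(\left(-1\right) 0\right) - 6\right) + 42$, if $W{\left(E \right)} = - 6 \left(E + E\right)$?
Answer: $-246$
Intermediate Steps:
$W{\left(E \right)} = - 12 E$ ($W{\left(E \right)} = - 6 \cdot 2 E = - 12 E$)
$W{\left(-4 \right)} \left(0 \left(\left(-1\right) 0\right) - 6\right) + 42 = \left(-12\right) \left(-4\right) \left(0 \left(\left(-1\right) 0\right) - 6\right) + 42 = 48 \left(0 \cdot 0 - 6\right) + 42 = 48 \left(0 - 6\right) + 42 = 48 \left(-6\right) + 42 = -288 + 42 = -246$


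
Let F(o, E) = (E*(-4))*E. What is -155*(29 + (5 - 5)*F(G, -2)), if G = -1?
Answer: -4495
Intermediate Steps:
F(o, E) = -4*E² (F(o, E) = (-4*E)*E = -4*E²)
-155*(29 + (5 - 5)*F(G, -2)) = -155*(29 + (5 - 5)*(-4*(-2)²)) = -155*(29 + 0*(-4*4)) = -155*(29 + 0*(-16)) = -155*(29 + 0) = -155*29 = -4495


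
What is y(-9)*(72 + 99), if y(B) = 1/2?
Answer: 171/2 ≈ 85.500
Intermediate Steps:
y(B) = ½
y(-9)*(72 + 99) = (72 + 99)/2 = (½)*171 = 171/2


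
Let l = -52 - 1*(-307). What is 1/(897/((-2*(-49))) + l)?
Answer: 98/25887 ≈ 0.0037857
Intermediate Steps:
l = 255 (l = -52 + 307 = 255)
1/(897/((-2*(-49))) + l) = 1/(897/((-2*(-49))) + 255) = 1/(897/98 + 255) = 1/(25887/98) = 98/25887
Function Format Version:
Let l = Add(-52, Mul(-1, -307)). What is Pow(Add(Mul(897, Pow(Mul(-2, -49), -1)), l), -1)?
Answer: Rational(98, 25887) ≈ 0.0037857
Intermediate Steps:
l = 255 (l = Add(-52, 307) = 255)
Pow(Add(Mul(897, Pow(Mul(-2, -49), -1)), l), -1) = Pow(Add(Mul(897, Pow(Mul(-2, -49), -1)), 255), -1) = Pow(Add(Mul(897, Pow(98, -1)), 255), -1) = Pow(Add(Mul(897, Rational(1, 98)), 255), -1) = Pow(Add(Rational(897, 98), 255), -1) = Pow(Rational(25887, 98), -1) = Rational(98, 25887)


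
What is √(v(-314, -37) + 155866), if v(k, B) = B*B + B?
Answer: √157198 ≈ 396.48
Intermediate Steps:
v(k, B) = B + B² (v(k, B) = B² + B = B + B²)
√(v(-314, -37) + 155866) = √(-37*(1 - 37) + 155866) = √(-37*(-36) + 155866) = √(1332 + 155866) = √157198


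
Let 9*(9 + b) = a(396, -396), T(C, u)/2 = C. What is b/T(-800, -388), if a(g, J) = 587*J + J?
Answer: 25881/1600 ≈ 16.176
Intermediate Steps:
a(g, J) = 588*J
T(C, u) = 2*C
b = -25881 (b = -9 + (588*(-396))/9 = -9 + (⅑)*(-232848) = -9 - 25872 = -25881)
b/T(-800, -388) = -25881/(2*(-800)) = -25881/(-1600) = -25881*(-1/1600) = 25881/1600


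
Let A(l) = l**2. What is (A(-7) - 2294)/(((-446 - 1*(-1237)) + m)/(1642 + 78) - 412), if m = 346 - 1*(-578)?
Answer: 154456/28277 ≈ 5.4622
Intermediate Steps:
m = 924 (m = 346 + 578 = 924)
(A(-7) - 2294)/(((-446 - 1*(-1237)) + m)/(1642 + 78) - 412) = ((-7)**2 - 2294)/(((-446 - 1*(-1237)) + 924)/(1642 + 78) - 412) = (49 - 2294)/(((-446 + 1237) + 924)/1720 - 412) = -2245/((791 + 924)*(1/1720) - 412) = -2245/(1715*(1/1720) - 412) = -2245/(343/344 - 412) = -2245/(-141385/344) = -2245*(-344/141385) = 154456/28277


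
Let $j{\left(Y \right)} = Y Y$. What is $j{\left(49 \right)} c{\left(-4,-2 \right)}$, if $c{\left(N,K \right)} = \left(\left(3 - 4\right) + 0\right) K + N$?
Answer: $-4802$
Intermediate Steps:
$j{\left(Y \right)} = Y^{2}$
$c{\left(N,K \right)} = N - K$ ($c{\left(N,K \right)} = \left(-1 + 0\right) K + N = - K + N = N - K$)
$j{\left(49 \right)} c{\left(-4,-2 \right)} = 49^{2} \left(-4 - -2\right) = 2401 \left(-4 + 2\right) = 2401 \left(-2\right) = -4802$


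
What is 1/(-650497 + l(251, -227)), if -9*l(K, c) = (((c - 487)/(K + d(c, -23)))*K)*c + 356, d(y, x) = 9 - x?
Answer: -2547/1697598185 ≈ -1.5004e-6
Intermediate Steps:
l(K, c) = -356/9 - K*c*(-487 + c)/(9*(32 + K)) (l(K, c) = -((((c - 487)/(K + (9 - 1*(-23))))*K)*c + 356)/9 = -((((-487 + c)/(K + (9 + 23)))*K)*c + 356)/9 = -((((-487 + c)/(K + 32))*K)*c + 356)/9 = -((((-487 + c)/(32 + K))*K)*c + 356)/9 = -((K*(-487 + c)/(32 + K))*c + 356)/9 = -(K*c*(-487 + c)/(32 + K) + 356)/9 = -(356 + K*c*(-487 + c)/(32 + K))/9 = -356/9 - K*c*(-487 + c)/(9*(32 + K)))
1/(-650497 + l(251, -227)) = 1/(-650497 + (-11392 - 356*251 - 1*251*(-227)² + 487*251*(-227))/(9*(32 + 251))) = 1/(-650497 + (⅑)*(-11392 - 89356 - 1*251*51529 - 27747799)/283) = 1/(-650497 + (⅑)*(1/283)*(-11392 - 89356 - 12933779 - 27747799)) = 1/(-650497 + (⅑)*(1/283)*(-40782326)) = 1/(-650497 - 40782326/2547) = 1/(-1697598185/2547) = -2547/1697598185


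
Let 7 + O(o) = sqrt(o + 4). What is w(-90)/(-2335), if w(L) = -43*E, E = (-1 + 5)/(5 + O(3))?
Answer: 344/7005 + 172*sqrt(7)/7005 ≈ 0.11407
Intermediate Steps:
O(o) = -7 + sqrt(4 + o) (O(o) = -7 + sqrt(o + 4) = -7 + sqrt(4 + o))
E = 4/(-2 + sqrt(7)) (E = (-1 + 5)/(5 + (-7 + sqrt(4 + 3))) = 4/(5 + (-7 + sqrt(7))) = 4/(-2 + sqrt(7)) ≈ 6.1943)
w(L) = -344/3 - 172*sqrt(7)/3 (w(L) = -43*(8/3 + 4*sqrt(7)/3) = -344/3 - 172*sqrt(7)/3)
w(-90)/(-2335) = (-344/3 - 172*sqrt(7)/3)/(-2335) = (-344/3 - 172*sqrt(7)/3)*(-1/2335) = 344/7005 + 172*sqrt(7)/7005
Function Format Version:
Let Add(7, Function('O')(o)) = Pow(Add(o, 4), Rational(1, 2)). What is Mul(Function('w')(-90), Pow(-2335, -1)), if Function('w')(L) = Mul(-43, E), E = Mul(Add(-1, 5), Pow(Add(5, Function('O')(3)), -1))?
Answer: Add(Rational(344, 7005), Mul(Rational(172, 7005), Pow(7, Rational(1, 2)))) ≈ 0.11407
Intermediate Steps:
Function('O')(o) = Add(-7, Pow(Add(4, o), Rational(1, 2))) (Function('O')(o) = Add(-7, Pow(Add(o, 4), Rational(1, 2))) = Add(-7, Pow(Add(4, o), Rational(1, 2))))
E = Mul(4, Pow(Add(-2, Pow(7, Rational(1, 2))), -1)) (E = Mul(Add(-1, 5), Pow(Add(5, Add(-7, Pow(Add(4, 3), Rational(1, 2)))), -1)) = Mul(4, Pow(Add(5, Add(-7, Pow(7, Rational(1, 2)))), -1)) = Mul(4, Pow(Add(-2, Pow(7, Rational(1, 2))), -1)) ≈ 6.1943)
Function('w')(L) = Add(Rational(-344, 3), Mul(Rational(-172, 3), Pow(7, Rational(1, 2)))) (Function('w')(L) = Mul(-43, Add(Rational(8, 3), Mul(Rational(4, 3), Pow(7, Rational(1, 2))))) = Add(Rational(-344, 3), Mul(Rational(-172, 3), Pow(7, Rational(1, 2)))))
Mul(Function('w')(-90), Pow(-2335, -1)) = Mul(Add(Rational(-344, 3), Mul(Rational(-172, 3), Pow(7, Rational(1, 2)))), Pow(-2335, -1)) = Mul(Add(Rational(-344, 3), Mul(Rational(-172, 3), Pow(7, Rational(1, 2)))), Rational(-1, 2335)) = Add(Rational(344, 7005), Mul(Rational(172, 7005), Pow(7, Rational(1, 2))))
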